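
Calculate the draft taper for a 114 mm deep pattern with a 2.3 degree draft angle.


Formula: taper = depth * tan(draft_angle)
tan(2.3 deg) = 0.0401641
taper = 114 mm * 0.0401641 = 4.5787 mm


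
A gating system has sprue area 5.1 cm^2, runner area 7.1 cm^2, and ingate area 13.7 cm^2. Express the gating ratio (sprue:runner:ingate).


Sprue:Runner:Ingate = 1 : 7.1/5.1 : 13.7/5.1 = 1:1.39:2.69


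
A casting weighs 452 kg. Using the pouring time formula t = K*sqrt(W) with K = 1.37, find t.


Formula: t = K * sqrt(W)
sqrt(W) = sqrt(452) = 21.26029
t = 1.37 * 21.26029 = 29.1266 s


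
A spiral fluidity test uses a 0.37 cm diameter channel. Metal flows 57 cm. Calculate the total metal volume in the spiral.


Formula: V = pi * (d/2)^2 * L  (cylinder volume)
Radius = 0.37/2 = 0.185 cm
V = pi * 0.185^2 * 57 = 6.1287 cm^3

Answer: 6.1287 cm^3


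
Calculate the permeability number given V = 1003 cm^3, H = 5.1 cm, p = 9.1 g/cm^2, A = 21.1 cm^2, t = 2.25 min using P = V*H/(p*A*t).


Formula: Permeability Number P = (V * H) / (p * A * t)
Numerator: V * H = 1003 * 5.1 = 5115.3
Denominator: p * A * t = 9.1 * 21.1 * 2.25 = 432.0225
P = 5115.3 / 432.0225 = 11.8404

Final answer: 11.8404


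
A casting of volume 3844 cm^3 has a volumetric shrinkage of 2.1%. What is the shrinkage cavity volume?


Formula: V_shrink = V_casting * shrinkage_pct / 100
V_shrink = 3844 cm^3 * 2.1 / 100 = 80.7240 cm^3

Final answer: 80.7240 cm^3


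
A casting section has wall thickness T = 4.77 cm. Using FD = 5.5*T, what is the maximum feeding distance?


Formula: FD = 5.5 * T  (riser feeding-distance rule)
FD = 5.5 * 4.77 cm = 26.2350 cm

Answer: 26.2350 cm


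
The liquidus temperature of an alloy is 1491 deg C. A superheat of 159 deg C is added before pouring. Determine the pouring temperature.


Formula: T_pour = T_melt + Superheat
T_pour = 1491 + 159 = 1650 deg C

1650 deg C


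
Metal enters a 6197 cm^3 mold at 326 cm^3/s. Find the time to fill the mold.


Formula: t_fill = V_mold / Q_flow
t = 6197 cm^3 / 326 cm^3/s = 19.0092 s

19.0092 s


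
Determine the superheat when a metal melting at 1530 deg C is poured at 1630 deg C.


Formula: Superheat = T_pour - T_melt
Superheat = 1630 - 1530 = 100 deg C

100 deg C


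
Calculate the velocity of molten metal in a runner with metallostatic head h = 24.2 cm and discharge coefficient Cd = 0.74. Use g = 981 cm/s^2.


Formula: v = Cd * sqrt(2 * g * h)  (Torricelli with discharge coefficient)
2*g*h = 2 * 981 * 24.2 = 47480.4 cm^2/s^2
sqrt(47480.4) = 217.89998 cm/s
v = 0.74 * 217.89998 = 161.2460 cm/s


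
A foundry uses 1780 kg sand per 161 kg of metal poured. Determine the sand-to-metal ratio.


Formula: Sand-to-Metal Ratio = W_sand / W_metal
Ratio = 1780 kg / 161 kg = 11.0559

Answer: 11.0559


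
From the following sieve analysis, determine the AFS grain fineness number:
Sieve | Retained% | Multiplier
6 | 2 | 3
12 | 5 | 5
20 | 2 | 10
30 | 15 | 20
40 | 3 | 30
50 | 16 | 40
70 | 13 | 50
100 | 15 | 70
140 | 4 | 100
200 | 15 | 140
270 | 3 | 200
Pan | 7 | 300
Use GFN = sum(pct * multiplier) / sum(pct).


Formula: GFN = sum(pct * multiplier) / sum(pct)
sum(pct * multiplier) = 7981
sum(pct) = 100
GFN = 7981 / 100 = 79.81

Final answer: 79.81


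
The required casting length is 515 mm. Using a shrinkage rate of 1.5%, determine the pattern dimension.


Formula: L_pattern = L_casting * (1 + shrinkage_rate/100)
Shrinkage factor = 1 + 1.5/100 = 1.015
L_pattern = 515 mm * 1.015 = 522.7250 mm


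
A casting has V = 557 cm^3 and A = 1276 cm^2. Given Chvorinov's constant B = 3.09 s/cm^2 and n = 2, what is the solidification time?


Formula: t_s = B * (V/A)^n  (Chvorinov's rule, n=2)
Modulus M = V/A = 557/1276 = 0.436520 cm
M^2 = 0.436520^2 = 0.190550 cm^2
t_s = 3.09 * 0.190550 = 0.5888 s


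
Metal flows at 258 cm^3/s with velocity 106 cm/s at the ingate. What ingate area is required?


Formula: A_ingate = Q / v  (continuity equation)
A = 258 cm^3/s / 106 cm/s = 2.4340 cm^2

Answer: 2.4340 cm^2


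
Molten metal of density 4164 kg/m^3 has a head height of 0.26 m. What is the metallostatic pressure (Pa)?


Formula: P = rho * g * h
rho * g = 4164 * 9.81 = 40848.84 N/m^3
P = 40848.84 * 0.26 = 10620.6984 Pa


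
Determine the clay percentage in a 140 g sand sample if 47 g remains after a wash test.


Formula: Clay% = (W_total - W_washed) / W_total * 100
Clay mass = 140 - 47 = 93 g
Clay% = 93 / 140 * 100 = 66.4286%

Final answer: 66.4286%


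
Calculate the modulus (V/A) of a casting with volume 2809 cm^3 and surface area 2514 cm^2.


Formula: Casting Modulus M = V / A
M = 2809 cm^3 / 2514 cm^2 = 1.1173 cm


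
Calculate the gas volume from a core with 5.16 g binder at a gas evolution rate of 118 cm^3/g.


Formula: V_gas = W_binder * gas_evolution_rate
V = 5.16 g * 118 cm^3/g = 608.8800 cm^3

Answer: 608.8800 cm^3


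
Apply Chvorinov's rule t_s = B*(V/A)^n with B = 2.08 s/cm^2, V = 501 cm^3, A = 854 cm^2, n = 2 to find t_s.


Formula: t_s = B * (V/A)^n  (Chvorinov's rule, n=2)
Modulus M = V/A = 501/854 = 0.586651 cm
M^2 = 0.586651^2 = 0.344159 cm^2
t_s = 2.08 * 0.344159 = 0.7159 s

Final answer: 0.7159 s


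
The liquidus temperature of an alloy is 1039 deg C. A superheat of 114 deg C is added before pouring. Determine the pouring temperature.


Formula: T_pour = T_melt + Superheat
T_pour = 1039 + 114 = 1153 deg C

Final answer: 1153 deg C


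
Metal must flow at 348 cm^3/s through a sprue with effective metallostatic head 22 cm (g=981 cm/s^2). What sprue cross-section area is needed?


Formula: v = sqrt(2*g*h), A = Q/v
Velocity: v = sqrt(2 * 981 * 22) = sqrt(43164) = 207.7595 cm/s
Sprue area: A = Q / v = 348 / 207.7595 = 1.6750 cm^2

Final answer: 1.6750 cm^2


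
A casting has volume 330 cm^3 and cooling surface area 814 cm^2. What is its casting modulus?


Formula: Casting Modulus M = V / A
M = 330 cm^3 / 814 cm^2 = 0.4054 cm

Final answer: 0.4054 cm


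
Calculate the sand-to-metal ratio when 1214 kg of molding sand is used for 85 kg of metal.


Formula: Sand-to-Metal Ratio = W_sand / W_metal
Ratio = 1214 kg / 85 kg = 14.2824

Answer: 14.2824


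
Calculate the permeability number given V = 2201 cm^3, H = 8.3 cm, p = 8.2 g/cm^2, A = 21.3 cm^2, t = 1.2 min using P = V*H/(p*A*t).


Formula: Permeability Number P = (V * H) / (p * A * t)
Numerator: V * H = 2201 * 8.3 = 18268.3
Denominator: p * A * t = 8.2 * 21.3 * 1.2 = 209.592
P = 18268.3 / 209.592 = 87.1612

87.1612


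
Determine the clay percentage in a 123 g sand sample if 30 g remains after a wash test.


Formula: Clay% = (W_total - W_washed) / W_total * 100
Clay mass = 123 - 30 = 93 g
Clay% = 93 / 123 * 100 = 75.6098%


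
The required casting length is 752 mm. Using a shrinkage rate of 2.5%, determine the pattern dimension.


Formula: L_pattern = L_casting * (1 + shrinkage_rate/100)
Shrinkage factor = 1 + 2.5/100 = 1.025
L_pattern = 752 mm * 1.025 = 770.8000 mm

770.8000 mm


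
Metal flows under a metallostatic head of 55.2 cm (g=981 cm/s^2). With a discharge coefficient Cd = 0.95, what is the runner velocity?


Formula: v = Cd * sqrt(2 * g * h)  (Torricelli with discharge coefficient)
2*g*h = 2 * 981 * 55.2 = 108302.4 cm^2/s^2
sqrt(108302.4) = 329.09330 cm/s
v = 0.95 * 329.09330 = 312.6386 cm/s

Final answer: 312.6386 cm/s


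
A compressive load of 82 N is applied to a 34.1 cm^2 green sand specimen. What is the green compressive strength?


Formula: Compressive Strength = Force / Area
Strength = 82 N / 34.1 cm^2 = 2.4047 N/cm^2

2.4047 N/cm^2


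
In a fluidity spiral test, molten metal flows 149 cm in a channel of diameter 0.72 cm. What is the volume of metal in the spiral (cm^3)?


Formula: V = pi * (d/2)^2 * L  (cylinder volume)
Radius = 0.72/2 = 0.36 cm
V = pi * 0.36^2 * 149 = 60.6654 cm^3

60.6654 cm^3


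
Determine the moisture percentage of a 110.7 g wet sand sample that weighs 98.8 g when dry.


Formula: MC = (W_wet - W_dry) / W_wet * 100
Water mass = 110.7 - 98.8 = 11.9 g
MC = 11.9 / 110.7 * 100 = 10.7498%

Final answer: 10.7498%


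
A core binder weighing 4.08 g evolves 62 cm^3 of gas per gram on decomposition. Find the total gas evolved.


Formula: V_gas = W_binder * gas_evolution_rate
V = 4.08 g * 62 cm^3/g = 252.9600 cm^3


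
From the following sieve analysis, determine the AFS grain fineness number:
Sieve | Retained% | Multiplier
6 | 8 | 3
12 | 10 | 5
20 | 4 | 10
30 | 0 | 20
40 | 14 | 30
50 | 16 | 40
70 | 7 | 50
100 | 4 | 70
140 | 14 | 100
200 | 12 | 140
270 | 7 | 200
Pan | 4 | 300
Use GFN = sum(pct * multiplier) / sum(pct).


Formula: GFN = sum(pct * multiplier) / sum(pct)
sum(pct * multiplier) = 7484
sum(pct) = 100
GFN = 7484 / 100 = 74.84

Answer: 74.84


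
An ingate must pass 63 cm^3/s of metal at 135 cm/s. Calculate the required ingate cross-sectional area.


Formula: A_ingate = Q / v  (continuity equation)
A = 63 cm^3/s / 135 cm/s = 0.4667 cm^2


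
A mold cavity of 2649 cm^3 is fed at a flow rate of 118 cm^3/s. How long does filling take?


Formula: t_fill = V_mold / Q_flow
t = 2649 cm^3 / 118 cm^3/s = 22.4492 s


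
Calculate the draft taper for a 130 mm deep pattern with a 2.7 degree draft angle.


Formula: taper = depth * tan(draft_angle)
tan(2.7 deg) = 0.0471588
taper = 130 mm * 0.0471588 = 6.1306 mm

6.1306 mm


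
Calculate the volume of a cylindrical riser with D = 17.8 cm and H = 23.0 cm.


Formula: V = pi * (D/2)^2 * H  (cylinder volume)
Radius = D/2 = 17.8/2 = 8.9 cm
V = pi * 8.9^2 * 23.0 = 5723.4477 cm^3

Answer: 5723.4477 cm^3


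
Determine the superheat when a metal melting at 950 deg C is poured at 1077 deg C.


Formula: Superheat = T_pour - T_melt
Superheat = 1077 - 950 = 127 deg C

127 deg C


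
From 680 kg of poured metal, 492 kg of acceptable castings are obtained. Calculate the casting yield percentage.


Formula: Casting Yield = (W_good / W_total) * 100
Yield = (492 kg / 680 kg) * 100 = 72.3529%

Answer: 72.3529%


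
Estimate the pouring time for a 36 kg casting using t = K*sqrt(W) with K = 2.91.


Formula: t = K * sqrt(W)
sqrt(W) = sqrt(36) = 6.00000
t = 2.91 * 6.00000 = 17.4600 s

17.4600 s


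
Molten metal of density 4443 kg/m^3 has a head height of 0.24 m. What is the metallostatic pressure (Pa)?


Formula: P = rho * g * h
rho * g = 4443 * 9.81 = 43585.83 N/m^3
P = 43585.83 * 0.24 = 10460.5992 Pa


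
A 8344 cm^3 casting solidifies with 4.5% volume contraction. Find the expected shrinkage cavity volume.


Formula: V_shrink = V_casting * shrinkage_pct / 100
V_shrink = 8344 cm^3 * 4.5 / 100 = 375.4800 cm^3

Final answer: 375.4800 cm^3


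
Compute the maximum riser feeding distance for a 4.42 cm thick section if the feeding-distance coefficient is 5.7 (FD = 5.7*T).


Formula: FD = 5.7 * T  (riser feeding-distance rule)
FD = 5.7 * 4.42 cm = 25.1940 cm


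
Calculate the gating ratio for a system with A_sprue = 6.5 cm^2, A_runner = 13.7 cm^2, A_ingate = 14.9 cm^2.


Sprue:Runner:Ingate = 1 : 13.7/6.5 : 14.9/6.5 = 1:2.11:2.29

Final answer: 1:2.11:2.29


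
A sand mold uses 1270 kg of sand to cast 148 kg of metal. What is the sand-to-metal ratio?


Formula: Sand-to-Metal Ratio = W_sand / W_metal
Ratio = 1270 kg / 148 kg = 8.5811

Answer: 8.5811


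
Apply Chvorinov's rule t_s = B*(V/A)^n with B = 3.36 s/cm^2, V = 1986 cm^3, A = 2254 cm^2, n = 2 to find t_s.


Formula: t_s = B * (V/A)^n  (Chvorinov's rule, n=2)
Modulus M = V/A = 1986/2254 = 0.881100 cm
M^2 = 0.881100^2 = 0.776337 cm^2
t_s = 3.36 * 0.776337 = 2.6085 s


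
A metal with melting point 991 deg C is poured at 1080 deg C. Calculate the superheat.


Formula: Superheat = T_pour - T_melt
Superheat = 1080 - 991 = 89 deg C

Answer: 89 deg C


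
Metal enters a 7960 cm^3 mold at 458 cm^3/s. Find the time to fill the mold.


Formula: t_fill = V_mold / Q_flow
t = 7960 cm^3 / 458 cm^3/s = 17.3799 s

17.3799 s


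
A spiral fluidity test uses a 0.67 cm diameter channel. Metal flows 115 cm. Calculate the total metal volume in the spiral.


Formula: V = pi * (d/2)^2 * L  (cylinder volume)
Radius = 0.67/2 = 0.335 cm
V = pi * 0.335^2 * 115 = 40.5450 cm^3


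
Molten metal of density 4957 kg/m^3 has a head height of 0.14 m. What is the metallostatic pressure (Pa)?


Formula: P = rho * g * h
rho * g = 4957 * 9.81 = 48628.17 N/m^3
P = 48628.17 * 0.14 = 6807.9438 Pa

Final answer: 6807.9438 Pa


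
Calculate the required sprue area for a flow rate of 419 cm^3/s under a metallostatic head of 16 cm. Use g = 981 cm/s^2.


Formula: v = sqrt(2*g*h), A = Q/v
Velocity: v = sqrt(2 * 981 * 16) = sqrt(31392) = 177.1779 cm/s
Sprue area: A = Q / v = 419 / 177.1779 = 2.3649 cm^2


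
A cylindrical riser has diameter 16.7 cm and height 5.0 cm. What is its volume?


Formula: V = pi * (D/2)^2 * H  (cylinder volume)
Radius = D/2 = 16.7/2 = 8.35 cm
V = pi * 8.35^2 * 5.0 = 1095.1985 cm^3

Answer: 1095.1985 cm^3


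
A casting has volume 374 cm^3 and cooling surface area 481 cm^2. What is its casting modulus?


Formula: Casting Modulus M = V / A
M = 374 cm^3 / 481 cm^2 = 0.7775 cm

Answer: 0.7775 cm


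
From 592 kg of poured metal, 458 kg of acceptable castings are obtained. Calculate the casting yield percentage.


Formula: Casting Yield = (W_good / W_total) * 100
Yield = (458 kg / 592 kg) * 100 = 77.3649%

Answer: 77.3649%


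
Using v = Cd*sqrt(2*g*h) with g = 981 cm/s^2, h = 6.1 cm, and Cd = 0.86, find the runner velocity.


Formula: v = Cd * sqrt(2 * g * h)  (Torricelli with discharge coefficient)
2*g*h = 2 * 981 * 6.1 = 11968.2 cm^2/s^2
sqrt(11968.2) = 109.39927 cm/s
v = 0.86 * 109.39927 = 94.0834 cm/s

Answer: 94.0834 cm/s


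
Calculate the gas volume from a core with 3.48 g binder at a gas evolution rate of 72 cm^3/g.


Formula: V_gas = W_binder * gas_evolution_rate
V = 3.48 g * 72 cm^3/g = 250.5600 cm^3

250.5600 cm^3


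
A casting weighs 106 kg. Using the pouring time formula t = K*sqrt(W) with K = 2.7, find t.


Formula: t = K * sqrt(W)
sqrt(W) = sqrt(106) = 10.29563
t = 2.7 * 10.29563 = 27.7982 s


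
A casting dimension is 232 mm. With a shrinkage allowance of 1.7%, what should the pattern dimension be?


Formula: L_pattern = L_casting * (1 + shrinkage_rate/100)
Shrinkage factor = 1 + 1.7/100 = 1.017
L_pattern = 232 mm * 1.017 = 235.9440 mm

Answer: 235.9440 mm


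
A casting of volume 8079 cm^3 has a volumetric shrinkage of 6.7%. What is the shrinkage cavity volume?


Formula: V_shrink = V_casting * shrinkage_pct / 100
V_shrink = 8079 cm^3 * 6.7 / 100 = 541.2930 cm^3


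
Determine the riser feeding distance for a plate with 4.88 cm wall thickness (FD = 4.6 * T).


Formula: FD = 4.6 * T  (riser feeding-distance rule)
FD = 4.6 * 4.88 cm = 22.4480 cm

Final answer: 22.4480 cm


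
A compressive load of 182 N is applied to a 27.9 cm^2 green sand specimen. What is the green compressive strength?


Formula: Compressive Strength = Force / Area
Strength = 182 N / 27.9 cm^2 = 6.5233 N/cm^2

Answer: 6.5233 N/cm^2


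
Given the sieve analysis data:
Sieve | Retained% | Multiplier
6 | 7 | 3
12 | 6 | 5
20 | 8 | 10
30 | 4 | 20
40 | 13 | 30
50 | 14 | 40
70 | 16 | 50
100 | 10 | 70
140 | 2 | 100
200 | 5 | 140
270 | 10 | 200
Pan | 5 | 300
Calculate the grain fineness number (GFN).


Formula: GFN = sum(pct * multiplier) / sum(pct)
sum(pct * multiplier) = 7061
sum(pct) = 100
GFN = 7061 / 100 = 70.61

70.61


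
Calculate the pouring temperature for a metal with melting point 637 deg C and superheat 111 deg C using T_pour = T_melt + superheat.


Formula: T_pour = T_melt + Superheat
T_pour = 637 + 111 = 748 deg C


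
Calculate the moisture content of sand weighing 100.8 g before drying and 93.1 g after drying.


Formula: MC = (W_wet - W_dry) / W_wet * 100
Water mass = 100.8 - 93.1 = 7.7 g
MC = 7.7 / 100.8 * 100 = 7.6389%


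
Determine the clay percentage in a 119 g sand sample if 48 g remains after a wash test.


Formula: Clay% = (W_total - W_washed) / W_total * 100
Clay mass = 119 - 48 = 71 g
Clay% = 71 / 119 * 100 = 59.6639%


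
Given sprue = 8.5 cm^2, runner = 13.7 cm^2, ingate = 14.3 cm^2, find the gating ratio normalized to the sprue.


Sprue:Runner:Ingate = 1 : 13.7/8.5 : 14.3/8.5 = 1:1.61:1.68

1:1.61:1.68


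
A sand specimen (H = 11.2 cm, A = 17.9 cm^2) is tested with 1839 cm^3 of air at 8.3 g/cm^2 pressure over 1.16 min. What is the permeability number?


Formula: Permeability Number P = (V * H) / (p * A * t)
Numerator: V * H = 1839 * 11.2 = 20596.8
Denominator: p * A * t = 8.3 * 17.9 * 1.16 = 172.3412
P = 20596.8 / 172.3412 = 119.5118

Answer: 119.5118


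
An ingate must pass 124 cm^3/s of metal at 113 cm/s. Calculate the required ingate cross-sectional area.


Formula: A_ingate = Q / v  (continuity equation)
A = 124 cm^3/s / 113 cm/s = 1.0973 cm^2

Final answer: 1.0973 cm^2


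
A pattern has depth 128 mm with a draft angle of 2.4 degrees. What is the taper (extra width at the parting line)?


Formula: taper = depth * tan(draft_angle)
tan(2.4 deg) = 0.0419124
taper = 128 mm * 0.0419124 = 5.3648 mm

Final answer: 5.3648 mm


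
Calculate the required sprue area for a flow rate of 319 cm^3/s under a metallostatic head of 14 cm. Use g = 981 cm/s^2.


Formula: v = sqrt(2*g*h), A = Q/v
Velocity: v = sqrt(2 * 981 * 14) = sqrt(27468) = 165.7347 cm/s
Sprue area: A = Q / v = 319 / 165.7347 = 1.9248 cm^2

1.9248 cm^2


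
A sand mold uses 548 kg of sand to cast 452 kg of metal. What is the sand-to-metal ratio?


Formula: Sand-to-Metal Ratio = W_sand / W_metal
Ratio = 548 kg / 452 kg = 1.2124

Final answer: 1.2124


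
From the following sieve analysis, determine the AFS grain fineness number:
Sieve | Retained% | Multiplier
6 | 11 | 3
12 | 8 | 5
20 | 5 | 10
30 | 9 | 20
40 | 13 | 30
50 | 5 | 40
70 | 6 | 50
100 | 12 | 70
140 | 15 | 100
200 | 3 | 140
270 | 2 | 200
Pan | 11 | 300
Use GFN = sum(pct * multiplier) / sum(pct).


Formula: GFN = sum(pct * multiplier) / sum(pct)
sum(pct * multiplier) = 7653
sum(pct) = 100
GFN = 7653 / 100 = 76.53

76.53


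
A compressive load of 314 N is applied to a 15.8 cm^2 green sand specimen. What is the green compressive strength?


Formula: Compressive Strength = Force / Area
Strength = 314 N / 15.8 cm^2 = 19.8734 N/cm^2


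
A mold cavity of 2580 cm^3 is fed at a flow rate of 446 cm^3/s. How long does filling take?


Formula: t_fill = V_mold / Q_flow
t = 2580 cm^3 / 446 cm^3/s = 5.7848 s

Answer: 5.7848 s


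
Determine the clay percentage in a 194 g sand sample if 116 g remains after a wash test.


Formula: Clay% = (W_total - W_washed) / W_total * 100
Clay mass = 194 - 116 = 78 g
Clay% = 78 / 194 * 100 = 40.2062%

Answer: 40.2062%


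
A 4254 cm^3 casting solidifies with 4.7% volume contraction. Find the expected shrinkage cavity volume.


Formula: V_shrink = V_casting * shrinkage_pct / 100
V_shrink = 4254 cm^3 * 4.7 / 100 = 199.9380 cm^3

199.9380 cm^3


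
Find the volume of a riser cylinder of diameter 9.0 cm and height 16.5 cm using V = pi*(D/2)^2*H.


Formula: V = pi * (D/2)^2 * H  (cylinder volume)
Radius = D/2 = 9.0/2 = 4.5 cm
V = pi * 4.5^2 * 16.5 = 1049.6846 cm^3


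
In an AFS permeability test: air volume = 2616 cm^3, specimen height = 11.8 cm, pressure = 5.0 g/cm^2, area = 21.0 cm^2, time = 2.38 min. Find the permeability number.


Formula: Permeability Number P = (V * H) / (p * A * t)
Numerator: V * H = 2616 * 11.8 = 30868.8
Denominator: p * A * t = 5.0 * 21.0 * 2.38 = 249.9
P = 30868.8 / 249.9 = 123.5246

Answer: 123.5246


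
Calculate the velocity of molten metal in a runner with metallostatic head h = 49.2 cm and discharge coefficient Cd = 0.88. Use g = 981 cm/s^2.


Formula: v = Cd * sqrt(2 * g * h)  (Torricelli with discharge coefficient)
2*g*h = 2 * 981 * 49.2 = 96530.4 cm^2/s^2
sqrt(96530.4) = 310.69342 cm/s
v = 0.88 * 310.69342 = 273.4102 cm/s

273.4102 cm/s


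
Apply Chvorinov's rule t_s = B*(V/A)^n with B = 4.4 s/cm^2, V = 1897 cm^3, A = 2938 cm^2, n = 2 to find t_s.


Formula: t_s = B * (V/A)^n  (Chvorinov's rule, n=2)
Modulus M = V/A = 1897/2938 = 0.645677 cm
M^2 = 0.645677^2 = 0.416899 cm^2
t_s = 4.4 * 0.416899 = 1.8344 s


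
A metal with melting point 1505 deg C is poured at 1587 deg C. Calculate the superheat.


Formula: Superheat = T_pour - T_melt
Superheat = 1587 - 1505 = 82 deg C


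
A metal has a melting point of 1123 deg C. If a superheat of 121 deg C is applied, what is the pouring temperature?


Formula: T_pour = T_melt + Superheat
T_pour = 1123 + 121 = 1244 deg C

Answer: 1244 deg C


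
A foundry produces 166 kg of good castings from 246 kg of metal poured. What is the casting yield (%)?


Formula: Casting Yield = (W_good / W_total) * 100
Yield = (166 kg / 246 kg) * 100 = 67.4797%


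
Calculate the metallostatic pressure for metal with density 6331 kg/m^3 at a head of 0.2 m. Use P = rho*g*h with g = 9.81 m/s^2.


Formula: P = rho * g * h
rho * g = 6331 * 9.81 = 62107.11 N/m^3
P = 62107.11 * 0.2 = 12421.4220 Pa

Answer: 12421.4220 Pa


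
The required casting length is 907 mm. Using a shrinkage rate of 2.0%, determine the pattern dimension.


Formula: L_pattern = L_casting * (1 + shrinkage_rate/100)
Shrinkage factor = 1 + 2.0/100 = 1.02
L_pattern = 907 mm * 1.02 = 925.1400 mm

925.1400 mm


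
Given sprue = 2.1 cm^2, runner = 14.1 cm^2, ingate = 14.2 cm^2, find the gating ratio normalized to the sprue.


Sprue:Runner:Ingate = 1 : 14.1/2.1 : 14.2/2.1 = 1:6.71:6.76

Answer: 1:6.71:6.76


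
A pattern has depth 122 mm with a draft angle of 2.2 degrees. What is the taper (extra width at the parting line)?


Formula: taper = depth * tan(draft_angle)
tan(2.2 deg) = 0.0384161
taper = 122 mm * 0.0384161 = 4.6868 mm


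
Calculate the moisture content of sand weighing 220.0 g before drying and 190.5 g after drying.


Formula: MC = (W_wet - W_dry) / W_wet * 100
Water mass = 220.0 - 190.5 = 29.5 g
MC = 29.5 / 220.0 * 100 = 13.4091%

Final answer: 13.4091%


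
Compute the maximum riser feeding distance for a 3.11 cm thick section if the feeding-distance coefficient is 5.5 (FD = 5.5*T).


Formula: FD = 5.5 * T  (riser feeding-distance rule)
FD = 5.5 * 3.11 cm = 17.1050 cm

Final answer: 17.1050 cm


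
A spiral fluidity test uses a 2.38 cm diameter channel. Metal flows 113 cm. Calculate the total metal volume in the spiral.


Formula: V = pi * (d/2)^2 * L  (cylinder volume)
Radius = 2.38/2 = 1.19 cm
V = pi * 1.19^2 * 113 = 502.7155 cm^3


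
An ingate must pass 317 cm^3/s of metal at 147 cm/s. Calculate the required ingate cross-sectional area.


Formula: A_ingate = Q / v  (continuity equation)
A = 317 cm^3/s / 147 cm/s = 2.1565 cm^2

Answer: 2.1565 cm^2


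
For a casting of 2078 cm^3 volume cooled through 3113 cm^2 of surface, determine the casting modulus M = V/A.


Formula: Casting Modulus M = V / A
M = 2078 cm^3 / 3113 cm^2 = 0.6675 cm


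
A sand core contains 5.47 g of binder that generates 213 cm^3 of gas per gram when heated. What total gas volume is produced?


Formula: V_gas = W_binder * gas_evolution_rate
V = 5.47 g * 213 cm^3/g = 1165.1100 cm^3

1165.1100 cm^3


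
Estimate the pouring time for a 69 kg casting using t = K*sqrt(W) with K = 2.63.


Formula: t = K * sqrt(W)
sqrt(W) = sqrt(69) = 8.30662
t = 2.63 * 8.30662 = 21.8464 s

Answer: 21.8464 s


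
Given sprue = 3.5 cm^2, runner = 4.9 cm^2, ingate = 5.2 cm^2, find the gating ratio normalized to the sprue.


Sprue:Runner:Ingate = 1 : 4.9/3.5 : 5.2/3.5 = 1:1.40:1.49

Answer: 1:1.40:1.49


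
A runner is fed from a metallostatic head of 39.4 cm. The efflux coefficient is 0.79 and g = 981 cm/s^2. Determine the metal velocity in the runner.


Formula: v = Cd * sqrt(2 * g * h)  (Torricelli with discharge coefficient)
2*g*h = 2 * 981 * 39.4 = 77302.8 cm^2/s^2
sqrt(77302.8) = 278.03381 cm/s
v = 0.79 * 278.03381 = 219.6467 cm/s

Final answer: 219.6467 cm/s


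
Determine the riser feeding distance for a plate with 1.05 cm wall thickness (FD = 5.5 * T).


Formula: FD = 5.5 * T  (riser feeding-distance rule)
FD = 5.5 * 1.05 cm = 5.7750 cm


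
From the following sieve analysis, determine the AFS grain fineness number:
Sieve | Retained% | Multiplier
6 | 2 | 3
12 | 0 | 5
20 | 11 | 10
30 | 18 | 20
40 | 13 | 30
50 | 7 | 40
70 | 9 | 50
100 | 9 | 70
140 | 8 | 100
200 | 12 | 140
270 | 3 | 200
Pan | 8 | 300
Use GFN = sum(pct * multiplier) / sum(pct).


Formula: GFN = sum(pct * multiplier) / sum(pct)
sum(pct * multiplier) = 7706
sum(pct) = 100
GFN = 7706 / 100 = 77.06

Answer: 77.06


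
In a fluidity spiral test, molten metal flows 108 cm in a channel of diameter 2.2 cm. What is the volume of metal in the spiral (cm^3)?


Formula: V = pi * (d/2)^2 * L  (cylinder volume)
Radius = 2.2/2 = 1.1 cm
V = pi * 1.1^2 * 108 = 410.5433 cm^3

Final answer: 410.5433 cm^3


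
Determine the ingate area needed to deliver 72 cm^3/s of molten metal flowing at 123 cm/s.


Formula: A_ingate = Q / v  (continuity equation)
A = 72 cm^3/s / 123 cm/s = 0.5854 cm^2

0.5854 cm^2


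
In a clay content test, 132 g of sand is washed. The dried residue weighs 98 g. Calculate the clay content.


Formula: Clay% = (W_total - W_washed) / W_total * 100
Clay mass = 132 - 98 = 34 g
Clay% = 34 / 132 * 100 = 25.7576%


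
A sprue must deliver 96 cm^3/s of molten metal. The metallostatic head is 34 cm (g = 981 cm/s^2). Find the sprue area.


Formula: v = sqrt(2*g*h), A = Q/v
Velocity: v = sqrt(2 * 981 * 34) = sqrt(66708) = 258.2789 cm/s
Sprue area: A = Q / v = 96 / 258.2789 = 0.3717 cm^2

Answer: 0.3717 cm^2


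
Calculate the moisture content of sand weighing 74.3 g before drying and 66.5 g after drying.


Formula: MC = (W_wet - W_dry) / W_wet * 100
Water mass = 74.3 - 66.5 = 7.8 g
MC = 7.8 / 74.3 * 100 = 10.4980%

Final answer: 10.4980%


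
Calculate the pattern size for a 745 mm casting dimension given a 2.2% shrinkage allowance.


Formula: L_pattern = L_casting * (1 + shrinkage_rate/100)
Shrinkage factor = 1 + 2.2/100 = 1.022
L_pattern = 745 mm * 1.022 = 761.3900 mm

Final answer: 761.3900 mm


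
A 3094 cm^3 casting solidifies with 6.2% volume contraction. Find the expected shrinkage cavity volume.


Formula: V_shrink = V_casting * shrinkage_pct / 100
V_shrink = 3094 cm^3 * 6.2 / 100 = 191.8280 cm^3

191.8280 cm^3


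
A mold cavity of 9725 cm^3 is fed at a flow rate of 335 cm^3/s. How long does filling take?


Formula: t_fill = V_mold / Q_flow
t = 9725 cm^3 / 335 cm^3/s = 29.0299 s


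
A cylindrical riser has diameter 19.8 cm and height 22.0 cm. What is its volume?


Formula: V = pi * (D/2)^2 * H  (cylinder volume)
Radius = D/2 = 19.8/2 = 9.9 cm
V = pi * 9.9^2 * 22.0 = 6773.9649 cm^3

6773.9649 cm^3


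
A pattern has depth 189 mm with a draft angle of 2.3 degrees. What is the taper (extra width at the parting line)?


Formula: taper = depth * tan(draft_angle)
tan(2.3 deg) = 0.0401641
taper = 189 mm * 0.0401641 = 7.5910 mm

Answer: 7.5910 mm


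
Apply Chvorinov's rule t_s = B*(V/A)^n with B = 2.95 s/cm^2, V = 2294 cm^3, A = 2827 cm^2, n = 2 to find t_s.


Formula: t_s = B * (V/A)^n  (Chvorinov's rule, n=2)
Modulus M = V/A = 2294/2827 = 0.811461 cm
M^2 = 0.811461^2 = 0.658469 cm^2
t_s = 2.95 * 0.658469 = 1.9425 s


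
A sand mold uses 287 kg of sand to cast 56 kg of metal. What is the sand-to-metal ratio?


Formula: Sand-to-Metal Ratio = W_sand / W_metal
Ratio = 287 kg / 56 kg = 5.1250

5.1250


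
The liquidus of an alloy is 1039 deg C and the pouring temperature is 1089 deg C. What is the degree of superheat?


Formula: Superheat = T_pour - T_melt
Superheat = 1089 - 1039 = 50 deg C

Final answer: 50 deg C


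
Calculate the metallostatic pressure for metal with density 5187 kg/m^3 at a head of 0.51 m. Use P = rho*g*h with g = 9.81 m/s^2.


Formula: P = rho * g * h
rho * g = 5187 * 9.81 = 50884.47 N/m^3
P = 50884.47 * 0.51 = 25951.0797 Pa

25951.0797 Pa


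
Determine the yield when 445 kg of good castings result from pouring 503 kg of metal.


Formula: Casting Yield = (W_good / W_total) * 100
Yield = (445 kg / 503 kg) * 100 = 88.4692%

Answer: 88.4692%


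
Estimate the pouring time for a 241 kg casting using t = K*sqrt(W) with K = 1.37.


Formula: t = K * sqrt(W)
sqrt(W) = sqrt(241) = 15.52417
t = 1.37 * 15.52417 = 21.2681 s


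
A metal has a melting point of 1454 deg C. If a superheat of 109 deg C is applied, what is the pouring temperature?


Formula: T_pour = T_melt + Superheat
T_pour = 1454 + 109 = 1563 deg C

1563 deg C


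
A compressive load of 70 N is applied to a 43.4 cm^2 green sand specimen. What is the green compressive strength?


Formula: Compressive Strength = Force / Area
Strength = 70 N / 43.4 cm^2 = 1.6129 N/cm^2

Final answer: 1.6129 N/cm^2


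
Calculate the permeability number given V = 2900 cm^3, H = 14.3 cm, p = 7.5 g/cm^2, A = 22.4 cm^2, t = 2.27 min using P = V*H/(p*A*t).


Formula: Permeability Number P = (V * H) / (p * A * t)
Numerator: V * H = 2900 * 14.3 = 41470.0
Denominator: p * A * t = 7.5 * 22.4 * 2.27 = 381.36
P = 41470.0 / 381.36 = 108.7424

Answer: 108.7424


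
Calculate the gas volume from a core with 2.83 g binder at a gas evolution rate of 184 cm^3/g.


Formula: V_gas = W_binder * gas_evolution_rate
V = 2.83 g * 184 cm^3/g = 520.7200 cm^3

Answer: 520.7200 cm^3


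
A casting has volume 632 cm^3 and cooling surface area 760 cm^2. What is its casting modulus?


Formula: Casting Modulus M = V / A
M = 632 cm^3 / 760 cm^2 = 0.8316 cm

0.8316 cm


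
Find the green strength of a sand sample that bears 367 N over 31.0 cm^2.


Formula: Compressive Strength = Force / Area
Strength = 367 N / 31.0 cm^2 = 11.8387 N/cm^2


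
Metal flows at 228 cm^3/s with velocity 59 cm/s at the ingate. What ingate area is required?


Formula: A_ingate = Q / v  (continuity equation)
A = 228 cm^3/s / 59 cm/s = 3.8644 cm^2

3.8644 cm^2


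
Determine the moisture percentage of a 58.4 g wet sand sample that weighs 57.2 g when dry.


Formula: MC = (W_wet - W_dry) / W_wet * 100
Water mass = 58.4 - 57.2 = 1.2 g
MC = 1.2 / 58.4 * 100 = 2.0548%


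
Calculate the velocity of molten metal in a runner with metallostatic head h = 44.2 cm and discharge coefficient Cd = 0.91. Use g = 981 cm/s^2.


Formula: v = Cd * sqrt(2 * g * h)  (Torricelli with discharge coefficient)
2*g*h = 2 * 981 * 44.2 = 86720.4 cm^2/s^2
sqrt(86720.4) = 294.48328 cm/s
v = 0.91 * 294.48328 = 267.9798 cm/s


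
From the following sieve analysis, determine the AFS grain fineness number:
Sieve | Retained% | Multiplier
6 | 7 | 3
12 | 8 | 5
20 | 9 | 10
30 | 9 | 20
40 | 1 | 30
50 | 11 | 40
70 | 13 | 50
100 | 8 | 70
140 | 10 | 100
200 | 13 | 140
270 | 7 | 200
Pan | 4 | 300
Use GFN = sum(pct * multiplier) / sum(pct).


Formula: GFN = sum(pct * multiplier) / sum(pct)
sum(pct * multiplier) = 7431
sum(pct) = 100
GFN = 7431 / 100 = 74.31


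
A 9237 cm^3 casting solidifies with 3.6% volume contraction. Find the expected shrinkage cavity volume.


Formula: V_shrink = V_casting * shrinkage_pct / 100
V_shrink = 9237 cm^3 * 3.6 / 100 = 332.5320 cm^3

332.5320 cm^3


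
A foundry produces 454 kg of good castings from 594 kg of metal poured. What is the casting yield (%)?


Formula: Casting Yield = (W_good / W_total) * 100
Yield = (454 kg / 594 kg) * 100 = 76.4310%

Final answer: 76.4310%


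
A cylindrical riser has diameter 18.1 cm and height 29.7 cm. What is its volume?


Formula: V = pi * (D/2)^2 * H  (cylinder volume)
Radius = D/2 = 18.1/2 = 9.05 cm
V = pi * 9.05^2 * 29.7 = 7641.9375 cm^3

Answer: 7641.9375 cm^3


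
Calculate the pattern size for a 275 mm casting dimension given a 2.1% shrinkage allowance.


Formula: L_pattern = L_casting * (1 + shrinkage_rate/100)
Shrinkage factor = 1 + 2.1/100 = 1.021
L_pattern = 275 mm * 1.021 = 280.7750 mm


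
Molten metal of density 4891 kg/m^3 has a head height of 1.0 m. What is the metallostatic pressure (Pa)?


Formula: P = rho * g * h
rho * g = 4891 * 9.81 = 47980.71 N/m^3
P = 47980.71 * 1.0 = 47980.7100 Pa


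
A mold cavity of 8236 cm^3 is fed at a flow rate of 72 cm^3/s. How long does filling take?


Formula: t_fill = V_mold / Q_flow
t = 8236 cm^3 / 72 cm^3/s = 114.3889 s

Answer: 114.3889 s


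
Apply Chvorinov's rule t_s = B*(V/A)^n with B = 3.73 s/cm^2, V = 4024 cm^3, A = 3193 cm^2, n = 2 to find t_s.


Formula: t_s = B * (V/A)^n  (Chvorinov's rule, n=2)
Modulus M = V/A = 4024/3193 = 1.260257 cm
M^2 = 1.260257^2 = 1.588248 cm^2
t_s = 3.73 * 1.588248 = 5.9242 s


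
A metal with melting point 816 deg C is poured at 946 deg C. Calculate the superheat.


Formula: Superheat = T_pour - T_melt
Superheat = 946 - 816 = 130 deg C

Answer: 130 deg C


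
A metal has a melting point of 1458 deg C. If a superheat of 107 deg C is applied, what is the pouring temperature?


Formula: T_pour = T_melt + Superheat
T_pour = 1458 + 107 = 1565 deg C


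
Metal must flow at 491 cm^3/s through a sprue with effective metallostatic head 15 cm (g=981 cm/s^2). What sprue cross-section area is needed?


Formula: v = sqrt(2*g*h), A = Q/v
Velocity: v = sqrt(2 * 981 * 15) = sqrt(29430) = 171.5517 cm/s
Sprue area: A = Q / v = 491 / 171.5517 = 2.8621 cm^2

2.8621 cm^2


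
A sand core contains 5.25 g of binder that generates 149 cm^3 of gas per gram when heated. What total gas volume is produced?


Formula: V_gas = W_binder * gas_evolution_rate
V = 5.25 g * 149 cm^3/g = 782.2500 cm^3

782.2500 cm^3


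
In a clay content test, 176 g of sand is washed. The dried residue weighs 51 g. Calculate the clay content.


Formula: Clay% = (W_total - W_washed) / W_total * 100
Clay mass = 176 - 51 = 125 g
Clay% = 125 / 176 * 100 = 71.0227%


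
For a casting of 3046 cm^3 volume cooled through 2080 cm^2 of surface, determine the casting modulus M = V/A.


Formula: Casting Modulus M = V / A
M = 3046 cm^3 / 2080 cm^2 = 1.4644 cm


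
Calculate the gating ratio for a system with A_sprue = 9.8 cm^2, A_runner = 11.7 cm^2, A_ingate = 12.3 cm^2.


Sprue:Runner:Ingate = 1 : 11.7/9.8 : 12.3/9.8 = 1:1.19:1.26


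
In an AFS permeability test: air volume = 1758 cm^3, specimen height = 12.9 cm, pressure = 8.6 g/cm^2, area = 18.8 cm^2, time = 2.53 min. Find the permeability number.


Formula: Permeability Number P = (V * H) / (p * A * t)
Numerator: V * H = 1758 * 12.9 = 22678.2
Denominator: p * A * t = 8.6 * 18.8 * 2.53 = 409.0504
P = 22678.2 / 409.0504 = 55.4411

55.4411


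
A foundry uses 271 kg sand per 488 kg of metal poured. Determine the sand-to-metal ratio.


Formula: Sand-to-Metal Ratio = W_sand / W_metal
Ratio = 271 kg / 488 kg = 0.5553

Final answer: 0.5553


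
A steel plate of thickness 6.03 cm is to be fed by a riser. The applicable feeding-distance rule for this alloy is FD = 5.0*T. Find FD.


Formula: FD = 5.0 * T  (riser feeding-distance rule)
FD = 5.0 * 6.03 cm = 30.1500 cm

Answer: 30.1500 cm


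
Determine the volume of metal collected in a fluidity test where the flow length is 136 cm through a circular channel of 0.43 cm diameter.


Formula: V = pi * (d/2)^2 * L  (cylinder volume)
Radius = 0.43/2 = 0.215 cm
V = pi * 0.215^2 * 136 = 19.7499 cm^3


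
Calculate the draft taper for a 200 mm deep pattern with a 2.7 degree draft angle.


Formula: taper = depth * tan(draft_angle)
tan(2.7 deg) = 0.0471588
taper = 200 mm * 0.0471588 = 9.4318 mm

Answer: 9.4318 mm


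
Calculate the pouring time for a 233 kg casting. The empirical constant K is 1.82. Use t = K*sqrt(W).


Formula: t = K * sqrt(W)
sqrt(W) = sqrt(233) = 15.26434
t = 1.82 * 15.26434 = 27.7811 s


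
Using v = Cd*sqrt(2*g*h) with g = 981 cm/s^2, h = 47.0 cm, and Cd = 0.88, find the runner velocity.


Formula: v = Cd * sqrt(2 * g * h)  (Torricelli with discharge coefficient)
2*g*h = 2 * 981 * 47.0 = 92214.0 cm^2/s^2
sqrt(92214.0) = 303.66758 cm/s
v = 0.88 * 303.66758 = 267.2275 cm/s


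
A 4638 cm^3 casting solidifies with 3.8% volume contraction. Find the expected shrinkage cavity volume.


Formula: V_shrink = V_casting * shrinkage_pct / 100
V_shrink = 4638 cm^3 * 3.8 / 100 = 176.2440 cm^3

Answer: 176.2440 cm^3


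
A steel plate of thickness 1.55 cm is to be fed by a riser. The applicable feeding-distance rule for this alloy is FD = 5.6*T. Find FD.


Formula: FD = 5.6 * T  (riser feeding-distance rule)
FD = 5.6 * 1.55 cm = 8.6800 cm

Answer: 8.6800 cm


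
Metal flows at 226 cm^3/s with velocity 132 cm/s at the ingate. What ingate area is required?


Formula: A_ingate = Q / v  (continuity equation)
A = 226 cm^3/s / 132 cm/s = 1.7121 cm^2


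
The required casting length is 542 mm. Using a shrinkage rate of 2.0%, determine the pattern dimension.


Formula: L_pattern = L_casting * (1 + shrinkage_rate/100)
Shrinkage factor = 1 + 2.0/100 = 1.02
L_pattern = 542 mm * 1.02 = 552.8400 mm

Answer: 552.8400 mm


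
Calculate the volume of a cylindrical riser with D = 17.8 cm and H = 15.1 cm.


Formula: V = pi * (D/2)^2 * H  (cylinder volume)
Radius = D/2 = 17.8/2 = 8.9 cm
V = pi * 8.9^2 * 15.1 = 3757.5679 cm^3

Final answer: 3757.5679 cm^3


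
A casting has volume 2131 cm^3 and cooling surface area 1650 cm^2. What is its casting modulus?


Formula: Casting Modulus M = V / A
M = 2131 cm^3 / 1650 cm^2 = 1.2915 cm

1.2915 cm


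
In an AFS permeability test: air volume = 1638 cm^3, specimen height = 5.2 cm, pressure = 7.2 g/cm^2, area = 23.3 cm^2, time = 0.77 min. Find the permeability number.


Formula: Permeability Number P = (V * H) / (p * A * t)
Numerator: V * H = 1638 * 5.2 = 8517.6
Denominator: p * A * t = 7.2 * 23.3 * 0.77 = 129.1752
P = 8517.6 / 129.1752 = 65.9384

65.9384


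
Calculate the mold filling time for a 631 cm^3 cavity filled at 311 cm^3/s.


Formula: t_fill = V_mold / Q_flow
t = 631 cm^3 / 311 cm^3/s = 2.0289 s


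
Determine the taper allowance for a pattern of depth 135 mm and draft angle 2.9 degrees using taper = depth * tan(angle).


Formula: taper = depth * tan(draft_angle)
tan(2.9 deg) = 0.0506578
taper = 135 mm * 0.0506578 = 6.8388 mm


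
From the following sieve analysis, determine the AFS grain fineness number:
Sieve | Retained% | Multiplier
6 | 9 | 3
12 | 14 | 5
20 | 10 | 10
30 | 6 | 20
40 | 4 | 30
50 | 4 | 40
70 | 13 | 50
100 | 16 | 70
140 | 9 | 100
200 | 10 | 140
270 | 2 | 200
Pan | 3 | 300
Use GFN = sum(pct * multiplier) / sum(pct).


Formula: GFN = sum(pct * multiplier) / sum(pct)
sum(pct * multiplier) = 5967
sum(pct) = 100
GFN = 5967 / 100 = 59.67


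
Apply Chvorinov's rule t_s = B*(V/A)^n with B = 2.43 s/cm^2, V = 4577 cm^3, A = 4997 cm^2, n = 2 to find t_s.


Formula: t_s = B * (V/A)^n  (Chvorinov's rule, n=2)
Modulus M = V/A = 4577/4997 = 0.915950 cm
M^2 = 0.915950^2 = 0.838964 cm^2
t_s = 2.43 * 0.838964 = 2.0387 s

2.0387 s


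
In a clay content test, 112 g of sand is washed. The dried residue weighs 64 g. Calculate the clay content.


Formula: Clay% = (W_total - W_washed) / W_total * 100
Clay mass = 112 - 64 = 48 g
Clay% = 48 / 112 * 100 = 42.8571%


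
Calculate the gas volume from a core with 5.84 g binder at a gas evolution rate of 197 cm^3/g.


Formula: V_gas = W_binder * gas_evolution_rate
V = 5.84 g * 197 cm^3/g = 1150.4800 cm^3

Final answer: 1150.4800 cm^3


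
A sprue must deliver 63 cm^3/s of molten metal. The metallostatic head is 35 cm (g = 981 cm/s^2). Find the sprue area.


Formula: v = sqrt(2*g*h), A = Q/v
Velocity: v = sqrt(2 * 981 * 35) = sqrt(68670) = 262.0496 cm/s
Sprue area: A = Q / v = 63 / 262.0496 = 0.2404 cm^2

Final answer: 0.2404 cm^2


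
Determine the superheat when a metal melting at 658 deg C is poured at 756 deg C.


Formula: Superheat = T_pour - T_melt
Superheat = 756 - 658 = 98 deg C
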